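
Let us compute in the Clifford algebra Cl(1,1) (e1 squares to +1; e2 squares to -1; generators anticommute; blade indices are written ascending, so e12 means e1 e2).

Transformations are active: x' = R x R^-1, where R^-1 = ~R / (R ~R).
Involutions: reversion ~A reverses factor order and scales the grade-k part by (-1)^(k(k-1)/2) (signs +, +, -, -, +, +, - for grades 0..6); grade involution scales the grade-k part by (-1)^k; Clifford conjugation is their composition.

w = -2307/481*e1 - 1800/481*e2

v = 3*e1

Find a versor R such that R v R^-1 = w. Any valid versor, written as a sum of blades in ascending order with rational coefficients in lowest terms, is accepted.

Key observation: q(v) = q(w) = 9 (sandwiches preserve the norm), so R = v + w = -864/481*e1 - 1800/481*e2 works whenever it is invertible — the component of v along it is kept and (v - w)/2 reverses, sending v to w.
Answer: -864/481*e1 - 1800/481*e2


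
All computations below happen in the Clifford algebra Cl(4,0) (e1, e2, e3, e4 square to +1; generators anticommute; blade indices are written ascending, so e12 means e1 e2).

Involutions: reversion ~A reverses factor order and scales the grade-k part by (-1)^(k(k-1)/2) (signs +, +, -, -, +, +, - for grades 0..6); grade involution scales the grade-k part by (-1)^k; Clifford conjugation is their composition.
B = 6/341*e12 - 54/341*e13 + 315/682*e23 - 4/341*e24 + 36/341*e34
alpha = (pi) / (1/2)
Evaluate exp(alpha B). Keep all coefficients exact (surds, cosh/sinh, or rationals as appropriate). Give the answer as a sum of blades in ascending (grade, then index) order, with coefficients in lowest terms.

B^2 term by term: the squares give (6/341)^2*(e12)^2 + (-54/341)^2*(e13)^2 + (315/682)^2*(e23)^2 + (-4/341)^2*(e24)^2 + (36/341)^2*(e34)^2 = 36/116281*(-1) + 2916/116281*(-1) + 99225/465124*(-1) + 16/116281*(-1) + 1296/116281*(-1) = -1/4 (each basis 2-blade squares to minus the product of its generators' squares); cross terms between blades sharing an index anticommute and cancel; the commuting (index-disjoint) pairs give grade-4 terms 2*c*c'*(blade product), which cancel blade by blade — e1234: 432/116281 - 432/116281 = 0 — confirming B is simple. So B^2 = -1/4.
B^2 = -1/4 — a negative square means the series sums to a rotation: l = 1/2, alpha*l = pi, so exp(alpha B) = cos(pi) + (sin(pi)/(1/2))*B = -1 + (0)*B.
Answer: -1


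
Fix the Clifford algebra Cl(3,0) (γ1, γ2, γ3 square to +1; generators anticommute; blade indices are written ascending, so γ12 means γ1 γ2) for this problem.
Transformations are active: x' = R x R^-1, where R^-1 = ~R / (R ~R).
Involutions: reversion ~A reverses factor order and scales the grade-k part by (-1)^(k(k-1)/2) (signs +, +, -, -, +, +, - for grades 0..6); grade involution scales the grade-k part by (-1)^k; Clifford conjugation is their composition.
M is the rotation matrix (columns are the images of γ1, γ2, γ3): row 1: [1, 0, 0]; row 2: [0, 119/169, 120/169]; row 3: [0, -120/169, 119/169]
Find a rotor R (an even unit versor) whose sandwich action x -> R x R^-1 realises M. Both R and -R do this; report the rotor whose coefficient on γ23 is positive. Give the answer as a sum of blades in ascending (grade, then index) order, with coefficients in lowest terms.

Method: write R = a + b12*γ12 + b13*γ13 + b23*γ23 with a^2 + b12^2 + b13^2 + b23^2 = 1 (so R^-1 = ~R). Expanding the columns R e_j ~R gives tr M = 4a^2 - 1 and, from the antisymmetric part, M21 - M12 = -4a*b12, M13 - M31 = 4a*b13, M32 - M23 = -4a*b23.
Here tr M = 407/169, so a^2 = (1 + tr M)/4 = 144/169 and a = ±12/13. Taking a = 12/13: M21 - M12 = 0, M13 - M31 = 0, M32 - M23 = -240/169, giving b12 = 0, b13 = 0, b23 = 5/13, i.e. R = 12/13 + 5/13*γ23.
Its γ23 coefficient is already positive.
Answer: 12/13 + 5/13*γ23. Note: both R and -R realise this M (trace 407/169); the covering map identifies them, and the γ23-coefficient sign is the tie-breaker.


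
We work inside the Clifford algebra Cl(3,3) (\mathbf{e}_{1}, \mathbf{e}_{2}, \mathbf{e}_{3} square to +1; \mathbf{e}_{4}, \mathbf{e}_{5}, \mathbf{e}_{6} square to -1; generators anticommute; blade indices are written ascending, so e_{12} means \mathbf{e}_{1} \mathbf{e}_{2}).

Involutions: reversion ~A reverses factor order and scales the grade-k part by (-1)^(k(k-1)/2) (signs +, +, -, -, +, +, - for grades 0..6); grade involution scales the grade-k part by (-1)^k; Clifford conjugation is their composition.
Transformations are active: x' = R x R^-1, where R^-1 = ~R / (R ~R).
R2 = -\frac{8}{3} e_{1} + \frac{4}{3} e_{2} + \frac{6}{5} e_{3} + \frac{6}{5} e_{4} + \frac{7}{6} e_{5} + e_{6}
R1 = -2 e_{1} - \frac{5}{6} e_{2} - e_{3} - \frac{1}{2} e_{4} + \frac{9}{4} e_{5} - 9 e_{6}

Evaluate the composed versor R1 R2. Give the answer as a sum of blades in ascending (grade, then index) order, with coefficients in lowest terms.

Distribute over the terms of R1 (each basis-blade product reordered to ascending indices, repeated generators contracted through their squares):
(-2 e_{1}) R2 = \frac{16}{3} - \frac{8}{3} e_{12} - \frac{12}{5} e_{13} - \frac{12}{5} e_{14} - \frac{7}{3} e_{15} - 2 e_{16}
(-\frac{5}{6} e_{2}) R2 = -\frac{10}{9} - \frac{20}{9} e_{12} - e_{23} - e_{24} - \frac{35}{36} e_{25} - \frac{5}{6} e_{26}
(-e_{3}) R2 = -\frac{6}{5} - \frac{8}{3} e_{13} + \frac{4}{3} e_{23} - \frac{6}{5} e_{34} - \frac{7}{6} e_{35} - e_{36}
(-\frac{1}{2} e_{4}) R2 = \frac{3}{5} - \frac{4}{3} e_{14} + \frac{2}{3} e_{24} + \frac{3}{5} e_{34} - \frac{7}{12} e_{45} - \frac{1}{2} e_{46}
(\frac{9}{4} e_{5}) R2 = -\frac{21}{8} + 6 e_{15} - 3 e_{25} - \frac{27}{10} e_{35} - \frac{27}{10} e_{45} + \frac{9}{4} e_{56}
(-9 e_{6}) R2 = 9 - 24 e_{16} + 12 e_{26} + \frac{54}{5} e_{36} + \frac{54}{5} e_{46} + \frac{21}{2} e_{56}
Summing the partial products and collecting blades:
Answer: \frac{3599}{360} - \frac{44}{9} e_{12} - \frac{76}{15} e_{13} - \frac{56}{15} e_{14} + \frac{11}{3} e_{15} - 26 e_{16} + \frac{1}{3} e_{23} - \frac{1}{3} e_{24} - \frac{143}{36} e_{25} + \frac{67}{6} e_{26} - \frac{3}{5} e_{34} - \frac{58}{15} e_{35} + \frac{49}{5} e_{36} - \frac{197}{60} e_{45} + \frac{103}{10} e_{46} + \frac{51}{4} e_{56}


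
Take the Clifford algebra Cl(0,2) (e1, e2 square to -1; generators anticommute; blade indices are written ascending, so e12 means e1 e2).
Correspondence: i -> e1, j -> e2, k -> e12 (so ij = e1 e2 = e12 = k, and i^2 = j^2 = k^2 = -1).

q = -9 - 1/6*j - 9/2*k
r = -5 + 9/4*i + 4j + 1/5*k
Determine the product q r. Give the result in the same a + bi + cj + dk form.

In blades: q = -9 - 1/6*e2 - 9/2*e12, r = -5 + 9/4*e1 + 4*e2 + 1/5*e12.
Distribute q over r term by term (generator squares from the signature, products reordered to ascending indices): (-9)*r = 45 - 81/4*e1 - 36*e2 - 9/5*e12; (-1/6*e2)*r = 2/3 - 1/30*e1 + 5/6*e2 + 3/8*e12; (-9/2*e12)*r = 9/10 + 18*e1 - 81/8*e2 + 45/2*e12.
Sum: 1397/30 - 137/60*e1 - 1087/24*e2 + 843/40*e12; translating back through the correspondence:
Answer: 1397/30 - 137/60*i - 1087/24*j + 843/40*k


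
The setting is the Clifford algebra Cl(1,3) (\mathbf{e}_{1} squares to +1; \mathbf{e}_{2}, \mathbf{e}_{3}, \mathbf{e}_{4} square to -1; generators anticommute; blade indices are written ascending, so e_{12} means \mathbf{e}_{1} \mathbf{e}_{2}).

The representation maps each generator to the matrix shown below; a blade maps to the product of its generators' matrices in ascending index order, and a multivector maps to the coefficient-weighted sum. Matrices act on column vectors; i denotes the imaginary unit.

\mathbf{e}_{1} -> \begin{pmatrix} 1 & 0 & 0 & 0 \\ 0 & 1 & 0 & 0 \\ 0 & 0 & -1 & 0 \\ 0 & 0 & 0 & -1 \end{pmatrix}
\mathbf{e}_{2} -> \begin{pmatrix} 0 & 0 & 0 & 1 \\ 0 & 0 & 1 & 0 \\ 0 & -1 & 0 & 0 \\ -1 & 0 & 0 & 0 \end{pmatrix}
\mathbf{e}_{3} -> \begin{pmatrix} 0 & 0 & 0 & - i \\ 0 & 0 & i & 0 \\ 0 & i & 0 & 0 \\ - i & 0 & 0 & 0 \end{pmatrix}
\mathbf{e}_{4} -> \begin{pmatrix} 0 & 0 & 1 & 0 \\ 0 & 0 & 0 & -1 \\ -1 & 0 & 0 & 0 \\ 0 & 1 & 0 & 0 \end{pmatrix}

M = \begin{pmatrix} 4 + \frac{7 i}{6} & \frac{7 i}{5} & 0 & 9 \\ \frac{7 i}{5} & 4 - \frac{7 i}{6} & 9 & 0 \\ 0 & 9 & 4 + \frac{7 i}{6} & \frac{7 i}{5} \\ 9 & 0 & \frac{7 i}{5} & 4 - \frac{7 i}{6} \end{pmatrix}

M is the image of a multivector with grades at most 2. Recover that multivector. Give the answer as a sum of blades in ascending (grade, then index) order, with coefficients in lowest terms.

Method: the blade images are trace-orthogonal — tr(rho(e_A) rho(e_B)^-1) = 4 if A = B and 0 otherwise — and rho(e_A)^-1 = (e_A)^2 * rho(e_A) with (e_A)^2 = +1 or -1, so the coefficient of e_A in the preimage is (e_A)^2 * tr(M rho(e_A))/4.
Nonzero projections over blades of grade <= 2: 1: (1)^2 = +1, tr(M 1) = 16, coefficient 4; e_{12}: (e_{12})^2 = +1, tr(M rho(e_{12})) = 36, coefficient 9; e_{23}: (e_{23})^2 = -1, tr(M rho(e_{23})) = \frac{14}{3}, coefficient -\frac{7}{6}; e_{34}: (e_{34})^2 = -1, tr(M rho(e_{34})) = \frac{28}{5}, coefficient -\frac{7}{5}. Every other blade of grade <= 2 projects to 0.
Answer: 4 + 9 e_{12} - \frac{7}{6} e_{23} - \frac{7}{5} e_{34}


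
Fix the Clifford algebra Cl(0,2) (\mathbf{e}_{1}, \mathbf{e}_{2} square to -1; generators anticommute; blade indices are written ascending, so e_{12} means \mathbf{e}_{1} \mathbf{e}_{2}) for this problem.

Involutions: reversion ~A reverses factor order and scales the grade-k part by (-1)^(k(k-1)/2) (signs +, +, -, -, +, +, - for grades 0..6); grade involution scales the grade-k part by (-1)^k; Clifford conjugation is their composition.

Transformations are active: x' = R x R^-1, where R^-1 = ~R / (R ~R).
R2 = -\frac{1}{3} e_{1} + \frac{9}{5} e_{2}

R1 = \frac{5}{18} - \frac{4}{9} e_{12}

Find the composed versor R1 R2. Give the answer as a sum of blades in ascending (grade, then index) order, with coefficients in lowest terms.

Distribute over the terms of R1 (each basis-blade product reordered to ascending indices, repeated generators contracted through their squares):
(\frac{5}{18}) R2 = -\frac{5}{54} e_{1} + \frac{1}{2} e_{2}
(-\frac{4}{9} e_{12}) R2 = \frac{4}{5} e_{1} + \frac{4}{27} e_{2}
Summing the partial products and collecting blades:
Answer: \frac{191}{270} e_{1} + \frac{35}{54} e_{2}


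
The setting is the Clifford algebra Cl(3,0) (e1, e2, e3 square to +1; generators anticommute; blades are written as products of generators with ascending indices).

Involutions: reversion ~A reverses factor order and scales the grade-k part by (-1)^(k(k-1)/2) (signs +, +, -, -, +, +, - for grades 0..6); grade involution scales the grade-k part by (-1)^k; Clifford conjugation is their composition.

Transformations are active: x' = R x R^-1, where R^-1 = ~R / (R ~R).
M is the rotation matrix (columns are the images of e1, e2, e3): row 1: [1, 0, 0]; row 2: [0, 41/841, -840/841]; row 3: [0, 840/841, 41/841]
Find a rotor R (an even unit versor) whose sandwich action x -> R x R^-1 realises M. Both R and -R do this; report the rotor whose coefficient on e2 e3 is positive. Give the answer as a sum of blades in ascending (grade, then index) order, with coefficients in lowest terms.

Method: write R = a + b12*e1 e2 + b13*e1 e3 + b23*e2 e3 with a^2 + b12^2 + b13^2 + b23^2 = 1 (so R^-1 = ~R). Expanding the columns R e_j ~R gives tr M = 4a^2 - 1 and, from the antisymmetric part, M21 - M12 = -4a*b12, M13 - M31 = 4a*b13, M32 - M23 = -4a*b23.
Here tr M = 923/841, so a^2 = (1 + tr M)/4 = 441/841 and a = ±21/29. Taking a = 21/29: M21 - M12 = 0, M13 - M31 = 0, M32 - M23 = 1680/841, giving b12 = 0, b13 = 0, b23 = -20/29, i.e. R = 21/29 - 20/29*e2 e3.
Its e2 e3 coefficient is negative, so report the other preimage -R.
Answer: -21/29 + 20/29*e2 e3. Recall the cover is two-to-one: with M of trace 923/841, both preimages act alike, and the stated e2 e3 sign chooses the sheet.


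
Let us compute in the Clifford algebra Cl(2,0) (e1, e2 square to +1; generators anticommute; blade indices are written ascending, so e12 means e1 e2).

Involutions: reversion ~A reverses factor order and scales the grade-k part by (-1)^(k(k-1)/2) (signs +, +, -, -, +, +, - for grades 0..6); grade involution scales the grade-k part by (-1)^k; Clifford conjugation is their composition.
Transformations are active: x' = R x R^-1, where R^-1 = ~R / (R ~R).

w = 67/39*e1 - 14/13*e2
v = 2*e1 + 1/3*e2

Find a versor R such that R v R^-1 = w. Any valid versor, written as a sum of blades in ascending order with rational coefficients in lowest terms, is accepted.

Take R = v + w = 145/39*e1 - 29/39*e2. Because q(v) = q(w) = 37/9, conjugation by R sends v exactly to w.
Answer: 145/39*e1 - 29/39*e2


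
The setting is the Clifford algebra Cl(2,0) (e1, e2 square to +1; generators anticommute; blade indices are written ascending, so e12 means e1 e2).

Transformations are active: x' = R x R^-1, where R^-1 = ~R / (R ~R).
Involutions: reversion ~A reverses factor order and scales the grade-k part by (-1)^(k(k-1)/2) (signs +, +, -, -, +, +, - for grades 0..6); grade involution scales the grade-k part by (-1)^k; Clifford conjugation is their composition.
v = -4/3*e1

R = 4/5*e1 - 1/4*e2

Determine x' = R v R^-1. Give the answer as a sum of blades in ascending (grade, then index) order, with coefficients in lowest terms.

~R = 4/5*e1 - 1/4*e2, and R ~R = 281/400, so R^-1 = ~R / (281/400).
R v = -16/15 - 1/3*e12
Answer: -308/281*e1 + 640/843*e2


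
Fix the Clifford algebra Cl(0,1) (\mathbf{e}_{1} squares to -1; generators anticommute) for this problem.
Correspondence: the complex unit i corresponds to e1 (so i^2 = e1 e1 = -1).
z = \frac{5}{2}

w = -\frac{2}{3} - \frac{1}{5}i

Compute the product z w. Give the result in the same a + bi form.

In blades: z = \frac{5}{2}, w = -\frac{2}{3} - \frac{1}{5} e_{1}.
Distribute z over w term by term (generator squares from the signature, products reordered to ascending indices): (\frac{5}{2})*w = -\frac{5}{3} - \frac{1}{2} e_{1}.
Sum: -\frac{5}{3} - \frac{1}{2} e_{1}; translating back through the correspondence:
Answer: -\frac{5}{3} - \frac{1}{2}i


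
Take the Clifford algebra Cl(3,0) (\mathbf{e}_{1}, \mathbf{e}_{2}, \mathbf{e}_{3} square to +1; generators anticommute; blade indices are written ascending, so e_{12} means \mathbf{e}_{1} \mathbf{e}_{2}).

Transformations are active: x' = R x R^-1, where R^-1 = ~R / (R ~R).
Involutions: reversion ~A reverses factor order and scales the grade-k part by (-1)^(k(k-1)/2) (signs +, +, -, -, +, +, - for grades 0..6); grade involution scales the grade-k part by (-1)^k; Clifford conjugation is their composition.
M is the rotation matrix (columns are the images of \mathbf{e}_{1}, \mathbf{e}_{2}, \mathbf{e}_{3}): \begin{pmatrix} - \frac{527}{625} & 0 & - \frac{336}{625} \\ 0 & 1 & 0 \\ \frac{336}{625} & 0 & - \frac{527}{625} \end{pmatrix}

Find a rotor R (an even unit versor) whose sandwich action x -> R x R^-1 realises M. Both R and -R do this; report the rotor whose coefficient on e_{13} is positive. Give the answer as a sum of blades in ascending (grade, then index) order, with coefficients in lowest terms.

Method: write R = a + b12*e_{12} + b13*e_{13} + b23*e_{23} with a^2 + b12^2 + b13^2 + b23^2 = 1 (so R^-1 = ~R). Expanding the columns R e_j ~R gives tr M = 4a^2 - 1 and, from the antisymmetric part, M21 - M12 = -4a*b12, M13 - M31 = 4a*b13, M32 - M23 = -4a*b23.
Here tr M = -\frac{429}{625}, so a^2 = (1 + tr M)/4 = \frac{49}{625} and a = ±\frac{7}{25}. Taking a = \frac{7}{25}: M21 - M12 = 0, M13 - M31 = -\frac{672}{625}, M32 - M23 = 0, giving b12 = 0, b13 = -\frac{24}{25}, b23 = 0, i.e. R = \frac{7}{25} - \frac{24}{25} e_{13}.
Its e_{13} coefficient is negative, so report the other preimage -R.
Answer: -\frac{7}{25} + \frac{24}{25} e_{13}. Recall the cover is two-to-one: with M of trace -\frac{429}{625}, both preimages act alike, and the stated e_{13} sign chooses the sheet.


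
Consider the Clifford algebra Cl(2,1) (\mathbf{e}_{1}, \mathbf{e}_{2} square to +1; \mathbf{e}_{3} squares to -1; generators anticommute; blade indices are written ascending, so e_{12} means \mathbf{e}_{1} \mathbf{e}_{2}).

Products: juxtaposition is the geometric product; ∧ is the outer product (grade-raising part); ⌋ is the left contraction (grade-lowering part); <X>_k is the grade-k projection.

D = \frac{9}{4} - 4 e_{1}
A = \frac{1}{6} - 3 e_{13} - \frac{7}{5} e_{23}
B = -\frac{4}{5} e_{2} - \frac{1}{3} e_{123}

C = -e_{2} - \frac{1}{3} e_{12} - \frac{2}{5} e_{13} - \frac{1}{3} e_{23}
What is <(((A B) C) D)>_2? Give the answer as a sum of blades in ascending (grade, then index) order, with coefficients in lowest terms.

step 1: \frac{7}{15} e_{1} - \frac{17}{15} e_{2} - \frac{28}{25} e_{3} - \frac{221}{90} e_{123}
step 2: \frac{17}{15} + \frac{5999}{6750} e_{1} - \frac{172}{225} e_{2} - \frac{847}{1350} e_{3} - \frac{7}{15} e_{12} - \frac{221}{90} e_{13} - \frac{28}{25} e_{23} - \frac{53}{225} e_{123}
step 3: -\frac{13567}{13500} - \frac{7601}{3000} e_{1} - \frac{269}{75} e_{2} - \frac{20221}{1800} e_{3} - \frac{3697}{900} e_{12} - \frac{43387}{5400} e_{13} - \frac{71}{45} e_{23} + \frac{79}{20} e_{123}
step 4: -\frac{3697}{900} e_{12} - \frac{43387}{5400} e_{13} - \frac{71}{45} e_{23}
Answer: -\frac{3697}{900} e_{12} - \frac{43387}{5400} e_{13} - \frac{71}{45} e_{23}


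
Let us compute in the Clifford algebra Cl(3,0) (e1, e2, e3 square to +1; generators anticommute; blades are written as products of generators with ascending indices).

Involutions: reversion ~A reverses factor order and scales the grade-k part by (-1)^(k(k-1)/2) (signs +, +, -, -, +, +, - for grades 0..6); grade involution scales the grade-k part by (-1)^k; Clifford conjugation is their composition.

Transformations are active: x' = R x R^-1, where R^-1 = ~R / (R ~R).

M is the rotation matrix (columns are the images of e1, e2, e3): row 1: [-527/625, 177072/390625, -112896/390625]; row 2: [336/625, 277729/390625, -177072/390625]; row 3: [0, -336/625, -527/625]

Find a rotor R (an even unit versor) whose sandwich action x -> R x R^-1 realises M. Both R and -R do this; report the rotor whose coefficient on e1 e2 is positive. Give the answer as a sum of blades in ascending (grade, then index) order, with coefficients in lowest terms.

Method: write R = a + b12*e1 e2 + b13*e1 e3 + b23*e2 e3 with a^2 + b12^2 + b13^2 + b23^2 = 1 (so R^-1 = ~R). Expanding the columns R e_j ~R gives tr M = 4a^2 - 1 and, from the antisymmetric part, M21 - M12 = -4a*b12, M13 - M31 = 4a*b13, M32 - M23 = -4a*b23.
Here tr M = -381021/390625, so a^2 = (1 + tr M)/4 = 2401/390625 and a = ±49/625. Taking a = 49/625: M21 - M12 = 32928/390625, M13 - M31 = -112896/390625, M32 - M23 = -32928/390625, giving b12 = -168/625, b13 = -576/625, b23 = 168/625, i.e. R = 49/625 - 168/625*e1 e2 - 576/625*e1 e3 + 168/625*e2 e3.
Its e1 e2 coefficient is negative, so report the other preimage -R.
Answer: -49/625 + 168/625*e1 e2 + 576/625*e1 e3 - 168/625*e2 e3. Note: both R and -R realise this M (trace -381021/390625); the covering map identifies them, and the e1 e2-coefficient sign is the tie-breaker.


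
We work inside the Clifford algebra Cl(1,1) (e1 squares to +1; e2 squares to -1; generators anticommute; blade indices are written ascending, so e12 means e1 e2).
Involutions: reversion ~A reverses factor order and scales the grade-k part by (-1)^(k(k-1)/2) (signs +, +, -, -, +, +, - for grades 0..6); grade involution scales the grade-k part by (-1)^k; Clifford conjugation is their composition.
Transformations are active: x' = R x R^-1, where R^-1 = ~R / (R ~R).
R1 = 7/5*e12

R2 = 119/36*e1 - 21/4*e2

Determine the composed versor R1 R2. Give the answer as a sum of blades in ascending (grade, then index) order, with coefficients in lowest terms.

Distribute over the terms of R1 (each basis-blade product reordered to ascending indices, repeated generators contracted through their squares):
(7/5*e12) R2 = 147/20*e1 - 833/180*e2
Answer: 147/20*e1 - 833/180*e2


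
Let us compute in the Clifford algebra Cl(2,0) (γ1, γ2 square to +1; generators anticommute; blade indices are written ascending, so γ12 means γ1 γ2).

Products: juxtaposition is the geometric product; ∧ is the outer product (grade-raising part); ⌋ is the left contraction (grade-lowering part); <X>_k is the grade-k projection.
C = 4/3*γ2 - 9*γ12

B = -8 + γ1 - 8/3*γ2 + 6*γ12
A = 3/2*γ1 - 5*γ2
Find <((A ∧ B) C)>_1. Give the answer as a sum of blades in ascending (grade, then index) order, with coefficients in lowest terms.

step 1: -12*γ1 + 40*γ2 + γ12
step 2: 187/3 + 1084/3*γ1 + 108*γ2 - 16*γ12
step 3: 1084/3*γ1 + 108*γ2
Answer: 1084/3*γ1 + 108*γ2


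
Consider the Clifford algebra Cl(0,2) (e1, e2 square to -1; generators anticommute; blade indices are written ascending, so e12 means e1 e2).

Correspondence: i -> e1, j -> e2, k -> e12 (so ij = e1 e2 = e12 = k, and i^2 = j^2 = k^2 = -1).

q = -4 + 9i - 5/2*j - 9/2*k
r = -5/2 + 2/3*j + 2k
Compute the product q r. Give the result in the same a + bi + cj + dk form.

In blades: q = -4 + 9*e1 - 5/2*e2 - 9/2*e12, r = -5/2 + 2/3*e2 + 2*e12.
Distribute q over r term by term (generator squares from the signature, products reordered to ascending indices): (-4)*r = 10 - 8/3*e2 - 8*e12; (9*e1)*r = -45/2*e1 - 18*e2 + 6*e12; (-5/2*e2)*r = 5/3 - 5*e1 + 25/4*e2; (-9/2*e12)*r = 9 + 3*e1 + 45/4*e12.
Sum: 62/3 - 49/2*e1 - 173/12*e2 + 37/4*e12; translating back through the correspondence:
Answer: 62/3 - 49/2*i - 173/12*j + 37/4*k


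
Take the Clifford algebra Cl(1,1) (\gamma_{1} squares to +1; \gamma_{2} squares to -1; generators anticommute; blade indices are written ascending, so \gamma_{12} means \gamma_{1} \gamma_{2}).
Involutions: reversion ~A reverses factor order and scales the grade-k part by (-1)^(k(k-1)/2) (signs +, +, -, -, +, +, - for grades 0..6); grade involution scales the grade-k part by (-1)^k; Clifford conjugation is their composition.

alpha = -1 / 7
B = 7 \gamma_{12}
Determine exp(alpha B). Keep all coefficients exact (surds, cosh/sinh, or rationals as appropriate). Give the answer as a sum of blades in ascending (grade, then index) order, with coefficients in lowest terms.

B^2 = (7)^2*(\gamma_{12})^2 = 49*(+1) = 49 (a basis 2-blade squares to minus the product of its generators' squares).
B^2 = 49 — B^2 > 0, so the exponential closes hyperbolically: l = 7, alpha*l = -1, so exp(alpha B) = cosh(-1) + (sinh(-1)/7)*B = \cosh{\left(1 \right)} + (- \frac{\sinh{\left(1 \right)}}{7})*B.
Answer: \cosh{\left(1 \right)} - \sinh{\left(1 \right)} \gamma_{12}


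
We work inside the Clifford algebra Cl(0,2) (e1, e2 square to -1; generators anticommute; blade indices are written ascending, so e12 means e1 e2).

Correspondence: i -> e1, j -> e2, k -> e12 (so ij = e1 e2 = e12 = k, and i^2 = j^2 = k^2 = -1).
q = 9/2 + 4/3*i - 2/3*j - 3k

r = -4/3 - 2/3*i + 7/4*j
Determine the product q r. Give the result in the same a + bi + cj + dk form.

In blades: q = 9/2 + 4/3*e1 - 2/3*e2 - 3*e12, r = -4/3 - 2/3*e1 + 7/4*e2.
Distribute q over r term by term (generator squares from the signature, products reordered to ascending indices): (9/2)*r = -6 - 3*e1 + 63/8*e2; (4/3*e1)*r = 8/9 - 16/9*e1 + 7/3*e12; (-2/3*e2)*r = 7/6 + 8/9*e2 - 4/9*e12; (-3*e12)*r = 21/4*e1 + 2*e2 + 4*e12.
Sum: -71/18 + 17/36*e1 + 775/72*e2 + 53/9*e12; translating back through the correspondence:
Answer: -71/18 + 17/36*i + 775/72*j + 53/9*k


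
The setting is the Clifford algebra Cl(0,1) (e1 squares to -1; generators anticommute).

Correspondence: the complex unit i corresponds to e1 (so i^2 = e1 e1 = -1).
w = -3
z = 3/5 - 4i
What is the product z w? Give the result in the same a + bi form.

In blades: z = 3/5 - 4*e1, w = -3.
Distribute z over w term by term (generator squares from the signature, products reordered to ascending indices): (3/5)*w = -9/5; (-4*e1)*w = 12*e1.
Sum: -9/5 + 12*e1; translating back through the correspondence:
Answer: -9/5 + 12i


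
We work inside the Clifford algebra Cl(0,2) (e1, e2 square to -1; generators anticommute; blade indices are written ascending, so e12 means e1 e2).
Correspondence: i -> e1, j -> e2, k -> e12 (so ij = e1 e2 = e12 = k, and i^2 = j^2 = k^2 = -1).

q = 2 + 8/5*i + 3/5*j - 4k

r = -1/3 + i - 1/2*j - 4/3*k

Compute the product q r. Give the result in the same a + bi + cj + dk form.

In blades: q = 2 + 8/5*e1 + 3/5*e2 - 4*e12, r = -1/3 + e1 - 1/2*e2 - 4/3*e12.
Distribute q over r term by term (generator squares from the signature, products reordered to ascending indices): (2)*r = -2/3 + 2*e1 - e2 - 8/3*e12; (8/5*e1)*r = -8/5 - 8/15*e1 + 32/15*e2 - 4/5*e12; (3/5*e2)*r = 3/10 - 4/5*e1 - 1/5*e2 - 3/5*e12; (-4*e12)*r = -16/3 - 2*e1 - 4*e2 + 4/3*e12.
Sum: -73/10 - 4/3*e1 - 46/15*e2 - 41/15*e12; translating back through the correspondence:
Answer: -73/10 - 4/3*i - 46/15*j - 41/15*k


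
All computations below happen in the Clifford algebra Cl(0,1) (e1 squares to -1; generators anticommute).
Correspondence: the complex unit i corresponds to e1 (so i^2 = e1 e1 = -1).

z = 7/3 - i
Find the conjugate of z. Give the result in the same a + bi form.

In blades: z = 7/3 - e1.
Conjugation here is Clifford conjugation: the scalar is fixed and the grade-1 and grade-2 blades all flip sign, giving 7/3 + e1; translating back:
Answer: 7/3 + i


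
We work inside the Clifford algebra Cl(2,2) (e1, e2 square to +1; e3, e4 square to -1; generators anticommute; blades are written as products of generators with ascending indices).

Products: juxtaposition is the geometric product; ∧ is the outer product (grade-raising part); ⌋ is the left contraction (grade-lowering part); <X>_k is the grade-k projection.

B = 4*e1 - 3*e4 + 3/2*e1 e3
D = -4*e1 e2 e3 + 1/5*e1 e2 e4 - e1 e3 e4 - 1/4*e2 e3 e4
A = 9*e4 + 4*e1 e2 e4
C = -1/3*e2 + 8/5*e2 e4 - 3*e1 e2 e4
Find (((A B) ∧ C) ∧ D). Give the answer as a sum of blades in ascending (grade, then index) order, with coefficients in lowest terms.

step 1: 27 + 12*e1 e2 - 36*e1 e4 + 16*e2 e4 + 27/2*e1 e3 e4 - 6*e2 e3 e4
step 2: -9*e2 + 216/5*e2 e4 - 93*e1 e2 e4 - 9/2*e1 e2 e3 e4
step 3: -9*e1 e2 e3 e4
Answer: -9*e1 e2 e3 e4


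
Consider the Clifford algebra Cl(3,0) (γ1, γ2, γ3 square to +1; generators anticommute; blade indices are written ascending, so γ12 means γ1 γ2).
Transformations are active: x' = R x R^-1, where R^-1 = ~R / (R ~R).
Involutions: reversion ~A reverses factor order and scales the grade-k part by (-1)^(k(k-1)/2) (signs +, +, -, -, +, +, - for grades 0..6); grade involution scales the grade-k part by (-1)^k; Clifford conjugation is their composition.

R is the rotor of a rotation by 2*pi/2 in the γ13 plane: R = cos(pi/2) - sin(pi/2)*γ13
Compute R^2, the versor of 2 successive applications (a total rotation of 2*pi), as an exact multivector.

The rotor phase is half the rotation angle and phases add under composition, so 2 steps in the γ13 plane accumulate phase 2*(pi/2) = pi: R^2 = cos(pi) - sin(pi)*γ13.
cos(pi) = -1 and sin(pi) = 0, so R^2 = -1. The total rotation 2*pi is 1 full turn, so every vector returns to itself, yet the rotor is -1, on the OTHER sheet of the double cover (an odd number of 2*pi turns).
Answer: -1


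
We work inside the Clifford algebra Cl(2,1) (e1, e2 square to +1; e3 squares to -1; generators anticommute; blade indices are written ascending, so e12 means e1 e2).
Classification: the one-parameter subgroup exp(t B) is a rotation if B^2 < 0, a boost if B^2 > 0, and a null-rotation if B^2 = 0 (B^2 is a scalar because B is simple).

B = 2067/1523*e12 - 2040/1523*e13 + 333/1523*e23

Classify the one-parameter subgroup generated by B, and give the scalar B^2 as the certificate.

B^2 term by term: the squares give (2067/1523)^2*(e12)^2 + (-2040/1523)^2*(e13)^2 + (333/1523)^2*(e23)^2 = 4272489/2319529*(-1) + 4161600/2319529*(+1) + 110889/2319529*(+1) = 0 (each basis 2-blade squares to minus the product of its generators' squares); cross terms between blades sharing an index anticommute and cancel. So B^2 = 0.
Answer: null-rotation, certificate B^2 = 0. The invariant at work: B^2 = 0 is unchanged by conjugation, hence its sign classifies the subgroup whatever basis B is written in.


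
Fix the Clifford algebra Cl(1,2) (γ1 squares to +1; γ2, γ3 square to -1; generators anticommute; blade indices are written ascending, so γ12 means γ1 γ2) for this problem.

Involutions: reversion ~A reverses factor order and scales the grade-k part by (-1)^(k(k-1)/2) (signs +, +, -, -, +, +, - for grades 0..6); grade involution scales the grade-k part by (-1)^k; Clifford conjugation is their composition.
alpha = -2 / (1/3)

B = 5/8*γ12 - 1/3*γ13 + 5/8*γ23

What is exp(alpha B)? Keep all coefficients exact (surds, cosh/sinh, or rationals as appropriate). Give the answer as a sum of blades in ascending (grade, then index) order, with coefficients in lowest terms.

B^2 term by term: the squares give (5/8)^2*(γ12)^2 + (-1/3)^2*(γ13)^2 + (5/8)^2*(γ23)^2 = 25/64*(+1) + 1/9*(+1) + 25/64*(-1) = 1/9 (each basis 2-blade squares to minus the product of its generators' squares); cross terms between blades sharing an index anticommute and cancel. So B^2 = 1/9.
B^2 = 1/9 — a positive square means the series sums to a boost: l = 1/3, alpha*l = -2, so exp(alpha B) = cosh(-2) + (sinh(-2)/(1/3))*B = cosh(2) + (-3*sinh(2))*B.
Answer: cosh(2) - 15*sinh(2)/8*γ12 + sinh(2)*γ13 - 15*sinh(2)/8*γ23


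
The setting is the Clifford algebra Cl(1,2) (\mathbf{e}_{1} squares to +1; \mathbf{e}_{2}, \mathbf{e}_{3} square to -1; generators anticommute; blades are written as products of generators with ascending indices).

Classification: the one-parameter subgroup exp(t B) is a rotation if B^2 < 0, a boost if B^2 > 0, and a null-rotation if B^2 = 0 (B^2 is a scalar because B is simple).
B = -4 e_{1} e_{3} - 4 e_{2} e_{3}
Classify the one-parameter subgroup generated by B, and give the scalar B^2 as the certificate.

B^2 term by term: the squares give (-4)^2*(e_{1} e_{3})^2 + (-4)^2*(e_{2} e_{3})^2 = 16*(+1) + 16*(-1) = 0 (each basis 2-blade squares to minus the product of its generators' squares); cross terms between blades sharing an index anticommute and cancel. So B^2 = 0.
Answer: null-rotation, certificate B^2 = 0. The invariant at work: B^2 = 0 is unchanged by conjugation, hence its sign classifies the subgroup whatever basis B is written in.


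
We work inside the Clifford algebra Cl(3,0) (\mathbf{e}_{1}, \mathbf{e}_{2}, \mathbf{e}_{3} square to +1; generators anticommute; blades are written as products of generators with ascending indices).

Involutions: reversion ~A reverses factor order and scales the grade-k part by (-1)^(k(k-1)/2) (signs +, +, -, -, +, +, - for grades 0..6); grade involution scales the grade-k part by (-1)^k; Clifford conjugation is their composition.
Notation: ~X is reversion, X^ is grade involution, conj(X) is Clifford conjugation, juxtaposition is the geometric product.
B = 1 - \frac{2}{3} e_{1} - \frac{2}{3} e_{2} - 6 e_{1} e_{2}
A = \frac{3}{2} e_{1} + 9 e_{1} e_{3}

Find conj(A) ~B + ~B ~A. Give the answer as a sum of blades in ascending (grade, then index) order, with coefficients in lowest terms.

first term: 1 - \frac{3}{2} e_{1} - 9 e_{2} - 6 e_{3} + e_{1} e_{2} - 9 e_{1} e_{3} - 54 e_{2} e_{3} - 6 e_{1} e_{2} e_{3}
second term: -1 + \frac{3}{2} e_{1} - 9 e_{2} + 6 e_{3} + e_{1} e_{2} - 9 e_{1} e_{3} + 54 e_{2} e_{3} - 6 e_{1} e_{2} e_{3}
Answer: -18 e_{2} + 2 e_{1} e_{2} - 18 e_{1} e_{3} - 12 e_{1} e_{2} e_{3}


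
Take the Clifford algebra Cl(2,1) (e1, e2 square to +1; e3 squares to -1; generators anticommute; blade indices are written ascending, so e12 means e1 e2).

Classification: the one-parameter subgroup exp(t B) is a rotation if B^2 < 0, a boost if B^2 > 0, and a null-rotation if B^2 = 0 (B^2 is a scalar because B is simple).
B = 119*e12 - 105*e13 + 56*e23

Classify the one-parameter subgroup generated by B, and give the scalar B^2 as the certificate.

B^2 term by term: the squares give (119)^2*(e12)^2 + (-105)^2*(e13)^2 + (56)^2*(e23)^2 = 14161*(-1) + 11025*(+1) + 3136*(+1) = 0 (each basis 2-blade squares to minus the product of its generators' squares); cross terms between blades sharing an index anticommute and cancel. So B^2 = 0.
Answer: null-rotation, certificate B^2 = 0. Because 0 is invariant under every versor sandwich, the classification follows from its sign alone.


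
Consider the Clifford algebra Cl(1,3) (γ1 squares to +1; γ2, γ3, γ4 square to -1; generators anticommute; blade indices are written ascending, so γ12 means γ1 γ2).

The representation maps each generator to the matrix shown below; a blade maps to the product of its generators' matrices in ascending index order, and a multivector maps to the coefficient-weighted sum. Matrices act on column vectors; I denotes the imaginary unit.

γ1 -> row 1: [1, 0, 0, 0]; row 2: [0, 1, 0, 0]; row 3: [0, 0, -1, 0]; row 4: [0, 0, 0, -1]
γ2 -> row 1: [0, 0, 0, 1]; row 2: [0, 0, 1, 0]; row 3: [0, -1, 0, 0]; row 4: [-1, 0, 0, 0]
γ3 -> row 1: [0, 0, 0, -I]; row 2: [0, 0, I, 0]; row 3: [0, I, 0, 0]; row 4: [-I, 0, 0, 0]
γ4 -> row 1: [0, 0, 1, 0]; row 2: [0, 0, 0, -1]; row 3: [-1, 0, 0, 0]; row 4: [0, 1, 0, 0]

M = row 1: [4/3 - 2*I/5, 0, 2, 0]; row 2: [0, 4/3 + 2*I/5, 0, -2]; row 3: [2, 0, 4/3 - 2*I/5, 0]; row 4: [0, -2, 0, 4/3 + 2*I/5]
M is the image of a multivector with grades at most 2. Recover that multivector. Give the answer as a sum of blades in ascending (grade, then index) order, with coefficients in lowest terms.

Method: the blade images are trace-orthogonal — tr(rho(e_A) rho(e_B)^-1) = 4 if A = B and 0 otherwise — and rho(e_A)^-1 = (e_A)^2 * rho(e_A) with (e_A)^2 = +1 or -1, so the coefficient of e_A in the preimage is (e_A)^2 * tr(M rho(e_A))/4.
Nonzero projections over blades of grade <= 2: 1: (1)^2 = +1, tr(M 1) = 16/3, coefficient 4/3; γ14: (γ14)^2 = +1, tr(M rho(γ14)) = 8, coefficient 2; γ23: (γ23)^2 = -1, tr(M rho(γ23)) = -8/5, coefficient 2/5. Every other blade of grade <= 2 projects to 0.
Answer: 4/3 + 2*γ14 + 2/5*γ23


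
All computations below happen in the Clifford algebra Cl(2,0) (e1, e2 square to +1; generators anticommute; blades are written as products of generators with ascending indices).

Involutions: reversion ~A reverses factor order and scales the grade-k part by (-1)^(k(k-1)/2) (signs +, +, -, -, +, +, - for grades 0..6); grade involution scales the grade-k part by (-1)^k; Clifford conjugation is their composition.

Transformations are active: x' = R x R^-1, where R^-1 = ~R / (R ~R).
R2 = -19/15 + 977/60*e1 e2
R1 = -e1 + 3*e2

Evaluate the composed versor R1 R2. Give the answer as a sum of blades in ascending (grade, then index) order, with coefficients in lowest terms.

Distribute over the terms of R1 (each basis-blade product reordered to ascending indices, repeated generators contracted through their squares):
(-e1) R2 = 19/15*e1 - 977/60*e2
(3*e2) R2 = -977/20*e1 - 19/5*e2
Summing the partial products and collecting blades:
Answer: -571/12*e1 - 241/12*e2


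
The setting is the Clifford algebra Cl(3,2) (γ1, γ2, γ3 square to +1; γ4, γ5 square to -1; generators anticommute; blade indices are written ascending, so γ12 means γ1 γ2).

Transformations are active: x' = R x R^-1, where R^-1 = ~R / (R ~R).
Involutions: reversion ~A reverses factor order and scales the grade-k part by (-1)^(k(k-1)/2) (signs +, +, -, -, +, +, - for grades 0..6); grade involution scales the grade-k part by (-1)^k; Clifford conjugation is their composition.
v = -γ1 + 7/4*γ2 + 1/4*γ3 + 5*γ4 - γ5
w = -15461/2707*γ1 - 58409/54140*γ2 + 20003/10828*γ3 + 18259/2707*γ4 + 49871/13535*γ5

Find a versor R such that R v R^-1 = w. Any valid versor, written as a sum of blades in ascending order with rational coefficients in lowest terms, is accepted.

Key observation: q(v) = q(w) = -175/8 (sandwiches preserve the norm), so R = v + w = -18168/2707*γ1 + 9084/13535*γ2 + 11355/5414*γ3 + 31794/2707*γ4 + 36336/13535*γ5 works whenever it is invertible — the component of v along it is kept and (v - w)/2 reverses, sending v to w.
Answer: -18168/2707*γ1 + 9084/13535*γ2 + 11355/5414*γ3 + 31794/2707*γ4 + 36336/13535*γ5


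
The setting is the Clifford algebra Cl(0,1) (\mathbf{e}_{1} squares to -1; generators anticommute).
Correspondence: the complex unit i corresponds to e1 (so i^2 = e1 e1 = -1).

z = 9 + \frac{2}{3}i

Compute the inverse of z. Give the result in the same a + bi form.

In blades: z = 9 + \frac{2}{3} e_{1}.
With qbar = 9 - \frac{2}{3} e_{1} (scalar fixed, mapped units negated), z qbar = \frac{733}{9} (the sum of squared coefficients), so z^-1 = qbar / (\frac{733}{9}) = \frac{81}{733} - \frac{6}{733} e_{1}; translating back:
Answer: \frac{81}{733} - \frac{6}{733}i


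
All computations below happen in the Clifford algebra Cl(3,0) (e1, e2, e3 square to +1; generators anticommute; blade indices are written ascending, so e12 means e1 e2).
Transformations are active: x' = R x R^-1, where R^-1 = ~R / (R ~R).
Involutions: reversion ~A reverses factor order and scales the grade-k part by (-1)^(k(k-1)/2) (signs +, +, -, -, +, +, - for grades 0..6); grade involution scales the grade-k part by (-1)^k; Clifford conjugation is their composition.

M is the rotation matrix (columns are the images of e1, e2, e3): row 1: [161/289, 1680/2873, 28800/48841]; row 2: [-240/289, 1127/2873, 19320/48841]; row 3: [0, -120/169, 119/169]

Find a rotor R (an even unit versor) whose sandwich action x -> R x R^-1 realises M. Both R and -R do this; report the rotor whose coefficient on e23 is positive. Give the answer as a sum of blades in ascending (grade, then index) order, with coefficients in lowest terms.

Method: write R = a + b12*e12 + b13*e13 + b23*e23 with a^2 + b12^2 + b13^2 + b23^2 = 1 (so R^-1 = ~R). Expanding the columns R e_j ~R gives tr M = 4a^2 - 1 and, from the antisymmetric part, M21 - M12 = -4a*b12, M13 - M31 = 4a*b13, M32 - M23 = -4a*b23.
Here tr M = 80759/48841, so a^2 = (1 + tr M)/4 = 32400/48841 and a = ±180/221. Taking a = 180/221: M21 - M12 = -69120/48841, M13 - M31 = 28800/48841, M32 - M23 = -54000/48841, giving b12 = 96/221, b13 = 40/221, b23 = 75/221, i.e. R = 180/221 + 96/221*e12 + 40/221*e13 + 75/221*e23.
Its e23 coefficient is already positive.
Answer: 180/221 + 96/221*e12 + 40/221*e13 + 75/221*e23. Key observation: the double cover Spin(3) -> SO(3) sends R and -R to the same matrix (trace 80759/48841 here), so the stated sign of the e23 coefficient is what selects one sheet.


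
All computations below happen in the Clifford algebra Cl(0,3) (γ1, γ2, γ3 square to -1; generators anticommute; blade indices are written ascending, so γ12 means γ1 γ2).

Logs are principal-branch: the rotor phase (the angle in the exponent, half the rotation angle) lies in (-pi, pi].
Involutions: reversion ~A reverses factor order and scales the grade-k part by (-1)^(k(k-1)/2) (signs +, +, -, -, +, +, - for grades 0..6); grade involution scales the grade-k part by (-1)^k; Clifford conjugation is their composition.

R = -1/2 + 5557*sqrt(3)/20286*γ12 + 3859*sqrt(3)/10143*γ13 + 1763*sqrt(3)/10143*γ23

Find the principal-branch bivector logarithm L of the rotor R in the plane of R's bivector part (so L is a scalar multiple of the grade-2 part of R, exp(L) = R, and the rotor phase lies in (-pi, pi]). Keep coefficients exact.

The scalar part of R is -1/2, so the principal-branch rotor phase is pinned; divide the bivector part by its sine to get the unit plane — L is the phase times that plane.
Concretely: cos(phase) = -1/2 gives phase = ±2*pi/3, and since phase/sin(phase) is even the sign is immaterial: L = (phase/sin(phase)) * <R>_2 = (4*sqrt(3)*pi/9) * <R>_2.
Answer: 11114*pi/30429*γ12 + 15436*pi/30429*γ13 + 7052*pi/30429*γ23


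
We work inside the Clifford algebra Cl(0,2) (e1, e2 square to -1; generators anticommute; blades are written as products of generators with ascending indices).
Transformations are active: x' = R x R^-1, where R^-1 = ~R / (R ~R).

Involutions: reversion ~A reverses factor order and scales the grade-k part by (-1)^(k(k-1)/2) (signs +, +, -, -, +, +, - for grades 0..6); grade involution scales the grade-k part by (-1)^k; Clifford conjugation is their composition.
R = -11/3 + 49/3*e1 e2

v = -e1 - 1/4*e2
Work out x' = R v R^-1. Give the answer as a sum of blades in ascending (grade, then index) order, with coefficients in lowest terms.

~R = -11/3 - 49/3*e1 e2, and R ~R = 2522/9, so R^-1 = ~R / (2522/9).
R v = 31/4*e1 - 185/12*e2
Answer: 4021/5044*e1 + 824/1261*e2


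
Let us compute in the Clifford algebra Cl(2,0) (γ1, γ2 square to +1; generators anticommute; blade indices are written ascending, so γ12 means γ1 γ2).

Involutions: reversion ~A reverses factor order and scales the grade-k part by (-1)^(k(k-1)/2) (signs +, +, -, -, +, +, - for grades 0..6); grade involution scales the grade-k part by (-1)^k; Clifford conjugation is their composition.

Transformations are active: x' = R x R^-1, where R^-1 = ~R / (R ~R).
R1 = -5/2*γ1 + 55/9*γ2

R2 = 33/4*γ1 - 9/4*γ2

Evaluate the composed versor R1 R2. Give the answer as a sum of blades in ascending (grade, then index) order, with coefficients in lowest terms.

Distribute over the terms of R1 (each basis-blade product reordered to ascending indices, repeated generators contracted through their squares):
(-5/2*γ1) R2 = -165/8 + 45/8*γ12
(55/9*γ2) R2 = -55/4 - 605/12*γ12
Summing the partial products and collecting blades:
Answer: -275/8 - 1075/24*γ12
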